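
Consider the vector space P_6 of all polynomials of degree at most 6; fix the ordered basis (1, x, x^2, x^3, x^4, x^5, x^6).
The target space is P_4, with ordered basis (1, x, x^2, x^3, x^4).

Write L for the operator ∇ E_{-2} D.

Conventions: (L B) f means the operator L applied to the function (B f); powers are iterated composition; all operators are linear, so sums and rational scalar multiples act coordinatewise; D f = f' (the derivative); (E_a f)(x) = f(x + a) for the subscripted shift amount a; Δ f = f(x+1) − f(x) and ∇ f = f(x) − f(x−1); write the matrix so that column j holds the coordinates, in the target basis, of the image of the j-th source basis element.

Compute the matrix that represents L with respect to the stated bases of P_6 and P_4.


the matrix is [[0, 0, 2, -15, 76, -325, 1266]; [0, 0, 0, 6, -60, 380, -1950]; [0, 0, 0, 0, 12, -150, 1140]; [0, 0, 0, 0, 0, 20, -300]; [0, 0, 0, 0, 0, 0, 30]] (rows listed top to bottom)

image of 1: 0
image of x: 0
image of x^2: 2
image of x^3: 6x - 15
image of x^4: 12x^2 - 60x + 76
image of x^5: 20x^3 - 150x^2 + 380x - 325
image of x^6: 30x^4 - 300x^3 + 1140x^2 - 1950x + 1266
each image's coordinates form column j of the matrix


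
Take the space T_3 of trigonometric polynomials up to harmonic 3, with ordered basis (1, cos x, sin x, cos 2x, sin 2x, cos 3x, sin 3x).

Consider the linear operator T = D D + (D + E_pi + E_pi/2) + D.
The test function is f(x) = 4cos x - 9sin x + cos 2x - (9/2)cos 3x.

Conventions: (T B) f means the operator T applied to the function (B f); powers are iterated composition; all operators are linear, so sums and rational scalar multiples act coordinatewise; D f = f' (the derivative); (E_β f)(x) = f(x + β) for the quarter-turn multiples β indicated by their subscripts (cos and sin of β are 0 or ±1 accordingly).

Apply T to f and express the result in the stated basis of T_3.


D f = -9cos x - 4sin x - 2sin 2x + (27/2)sin 3x
D D f = -4cos x + 9sin x - 4cos 2x + (81/2)cos 3x
D f = -9cos x - 4sin x - 2sin 2x + (27/2)sin 3x
E_pi f = -4cos x + 9sin x + cos 2x + (9/2)cos 3x
E_pi/2 f = -9cos x - 4sin x - cos 2x - (9/2)sin 3x
(D + E_pi + E_pi/2) f = -22cos x + sin x - 2sin 2x + (9/2)cos 3x + 9sin 3x
D f = -9cos x - 4sin x - 2sin 2x + (27/2)sin 3x
(D D + (D + E_pi + E_pi/2) + D) f = -35cos x + 6sin x - 4cos 2x - 4sin 2x + 45cos 3x + (45/2)sin 3x

g(x) = -35cos x + 6sin x - 4cos 2x - 4sin 2x + 45cos 3x + (45/2)sin 3x


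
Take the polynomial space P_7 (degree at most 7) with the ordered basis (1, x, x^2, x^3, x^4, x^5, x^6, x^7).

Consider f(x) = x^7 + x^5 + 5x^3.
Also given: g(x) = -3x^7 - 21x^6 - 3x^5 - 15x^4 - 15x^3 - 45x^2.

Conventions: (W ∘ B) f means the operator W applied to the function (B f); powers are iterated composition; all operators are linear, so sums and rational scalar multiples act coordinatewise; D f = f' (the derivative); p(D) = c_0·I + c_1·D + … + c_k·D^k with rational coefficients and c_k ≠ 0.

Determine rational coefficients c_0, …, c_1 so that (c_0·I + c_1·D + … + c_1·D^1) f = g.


c_0 = -3, c_1 = -3

D^0 f = x^7 + x^5 + 5x^3
D^1 f = 7x^6 + 5x^4 + 15x^2
matching coefficients of g against c_0 f + c_1 Df + … from the top degree down determines the c_i
solution: c_0 = -3, c_1 = -3


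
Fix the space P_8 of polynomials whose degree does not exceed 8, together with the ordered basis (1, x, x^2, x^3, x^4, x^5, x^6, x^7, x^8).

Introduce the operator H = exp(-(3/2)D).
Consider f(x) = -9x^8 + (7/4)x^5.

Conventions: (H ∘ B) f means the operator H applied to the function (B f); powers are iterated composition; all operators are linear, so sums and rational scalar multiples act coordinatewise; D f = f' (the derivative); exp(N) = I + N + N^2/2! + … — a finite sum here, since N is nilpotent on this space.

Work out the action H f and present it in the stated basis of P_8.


order-1 term: 108x^7 - (105/8)x^4
order-2 term: -567x^6 + (315/8)x^3
order-3 term: 1701x^5 - (945/16)x^2
order-4 term: -(25515/8)x^4 + (2835/64)x
order-5 term: (15309/4)x^3 - 1701/128
order-6 term: -(45927/16)x^2
order-7 term: (19683/16)x
order-8 term: -59049/256
the series for exp(-(3/2)D) f terminates at order 8
exp(-(3/2)D) f = -9x^8 + 108x^7 - 567x^6 + (6811/4)x^5 - (6405/2)x^4 + (30933/8)x^3 - (5859/2)x^2 + (81567/64)x - 62451/256

the image equals g(x) = -9x^8 + 108x^7 - 567x^6 + (6811/4)x^5 - (6405/2)x^4 + (30933/8)x^3 - (5859/2)x^2 + (81567/64)x - 62451/256


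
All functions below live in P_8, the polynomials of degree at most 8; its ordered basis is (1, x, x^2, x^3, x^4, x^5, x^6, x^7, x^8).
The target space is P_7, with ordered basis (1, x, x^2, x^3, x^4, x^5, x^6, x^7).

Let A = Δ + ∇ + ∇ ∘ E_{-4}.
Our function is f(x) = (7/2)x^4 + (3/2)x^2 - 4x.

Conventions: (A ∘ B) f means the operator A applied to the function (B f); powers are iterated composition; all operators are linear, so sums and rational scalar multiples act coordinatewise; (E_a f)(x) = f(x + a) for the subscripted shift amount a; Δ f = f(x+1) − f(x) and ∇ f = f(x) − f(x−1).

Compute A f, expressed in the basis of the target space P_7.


Δ f = 14x^3 + 21x^2 + 17x + 1
∇ f = 14x^3 - 21x^2 + 17x - 9
E_{-4} f = (7/2)x^4 - 56x^3 + (675/2)x^2 - 912x + 936
∇ E_{-4} f = 14x^3 - 189x^2 + 857x - 1309
(Δ + ∇ + ∇ ∘ E_{-4}) f = 42x^3 - 189x^2 + 891x - 1317

the result is g(x) = 42x^3 - 189x^2 + 891x - 1317


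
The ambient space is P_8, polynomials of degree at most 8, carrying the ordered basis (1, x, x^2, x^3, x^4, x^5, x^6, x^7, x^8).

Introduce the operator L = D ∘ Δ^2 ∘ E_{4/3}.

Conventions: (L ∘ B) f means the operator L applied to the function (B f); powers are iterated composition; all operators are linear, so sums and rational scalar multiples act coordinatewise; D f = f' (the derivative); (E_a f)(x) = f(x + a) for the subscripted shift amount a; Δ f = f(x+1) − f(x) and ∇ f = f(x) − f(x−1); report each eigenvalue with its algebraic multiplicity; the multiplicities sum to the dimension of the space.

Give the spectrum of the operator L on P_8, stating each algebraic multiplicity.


λ = 0 (multiplicity 9)

image of 1: 0
image of x: 0
image of x^2: 0
image of x^3: 6
image of x^4: 24x + 56
image of x^5: 60x^2 + 280x + 1010/3
image of x^6: 120x^3 + 840x^2 + 2020x + 14980/9
image of x^7: 210x^4 + 1960x^3 + 7070x^2 + (104860/9)x + 199318/27
image of x^8: 336x^5 + 3920x^4 + (56560/3)x^3 + (419440/9)x^2 + (1594544/27)x + 2479792/81
the matrix is upper triangular; its diagonal is (0, 0, 0, 0, 0, 0, 0, 0, 0)
for a triangular matrix the eigenvalues are the diagonal entries, with algebraic multiplicity their repetition count


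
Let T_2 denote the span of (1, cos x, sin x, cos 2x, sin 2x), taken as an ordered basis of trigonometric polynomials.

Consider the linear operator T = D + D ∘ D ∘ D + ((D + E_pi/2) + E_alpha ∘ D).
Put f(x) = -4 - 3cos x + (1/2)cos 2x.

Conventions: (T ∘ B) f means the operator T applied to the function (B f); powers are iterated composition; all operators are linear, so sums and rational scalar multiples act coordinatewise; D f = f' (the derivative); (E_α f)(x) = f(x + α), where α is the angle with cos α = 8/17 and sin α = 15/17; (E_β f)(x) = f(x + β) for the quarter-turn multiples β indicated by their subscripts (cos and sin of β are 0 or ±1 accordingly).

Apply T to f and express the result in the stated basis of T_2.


the result is g(x) = -4 + (45/17)cos x + (126/17)sin x - (769/578)cos 2x + (739/289)sin 2x

D f = 3sin x - sin 2x
D f = 3sin x - sin 2x
D D f = 3cos x - 2cos 2x
D D D f = -3sin x + 4sin 2x
D f = 3sin x - sin 2x
E_pi/2 f = -4 + 3sin x - (1/2)cos 2x
(D + E_pi/2) f = -4 + 6sin x - (1/2)cos 2x - sin 2x
D f = 3sin x - sin 2x
E_alpha D f = (45/17)cos x + (24/17)sin x - (240/289)cos 2x + (161/289)sin 2x
((D + E_pi/2) + E_alpha ∘ D) f = -4 + (45/17)cos x + (126/17)sin x - (769/578)cos 2x - (128/289)sin 2x
(D + D ∘ D ∘ D + ((D + E_pi/2) + E_alpha ∘ D)) f = -4 + (45/17)cos x + (126/17)sin x - (769/578)cos 2x + (739/289)sin 2x


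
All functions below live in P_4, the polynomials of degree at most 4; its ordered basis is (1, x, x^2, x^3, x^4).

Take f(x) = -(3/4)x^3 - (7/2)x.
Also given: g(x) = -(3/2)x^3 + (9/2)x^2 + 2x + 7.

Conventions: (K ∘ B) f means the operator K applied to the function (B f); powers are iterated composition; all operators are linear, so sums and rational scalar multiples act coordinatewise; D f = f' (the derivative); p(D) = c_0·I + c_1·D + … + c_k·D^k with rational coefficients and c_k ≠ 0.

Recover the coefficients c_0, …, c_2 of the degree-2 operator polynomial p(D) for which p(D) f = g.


c_0 = 2, c_1 = -2, c_2 = -2

D^0 f = -(3/4)x^3 - (7/2)x
D^1 f = -(9/4)x^2 - 7/2
D^2 f = -(9/2)x
matching coefficients of g against c_0 f + c_1 Df + … from the top degree down determines the c_i
solution: c_0 = 2, c_1 = -2, c_2 = -2


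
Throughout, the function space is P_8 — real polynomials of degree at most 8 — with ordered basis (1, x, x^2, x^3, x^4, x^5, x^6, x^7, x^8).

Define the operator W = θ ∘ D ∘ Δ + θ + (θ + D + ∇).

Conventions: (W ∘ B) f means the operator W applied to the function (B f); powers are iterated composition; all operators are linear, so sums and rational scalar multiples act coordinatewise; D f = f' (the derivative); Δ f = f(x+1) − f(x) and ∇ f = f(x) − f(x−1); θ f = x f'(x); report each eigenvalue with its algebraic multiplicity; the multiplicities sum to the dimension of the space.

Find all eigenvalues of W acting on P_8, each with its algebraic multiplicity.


λ = 0 (multiplicity 1), λ = 2 (multiplicity 1), λ = 4 (multiplicity 1), λ = 6 (multiplicity 1), λ = 8 (multiplicity 1), λ = 10 (multiplicity 1), λ = 12 (multiplicity 1), λ = 14 (multiplicity 1), λ = 16 (multiplicity 1)

image of 1: 0
image of x: 2x + 2
image of x^2: 4x^2 + 4x - 1
image of x^3: 6x^3 + 6x^2 + 3x + 1
image of x^4: 8x^4 + 8x^3 + 18x^2 + 16x - 1
image of x^5: 10x^5 + 10x^4 + 50x^3 + 70x^2 + 15x + 1
image of x^6: 12x^6 + 12x^5 + 105x^4 + 200x^3 + 105x^2 + 36x - 1
image of x^7: 14x^7 + 14x^6 + 189x^5 + 455x^4 + 385x^3 + 231x^2 + 35x + 1
image of x^8: 16x^8 + 16x^7 + 308x^6 + 896x^5 + 1050x^4 + 896x^3 + 308x^2 + 64x - 1
the matrix is upper triangular; its diagonal is (0, 2, 4, 6, 8, 10, 12, 14, 16)
for a triangular matrix the eigenvalues are the diagonal entries, with algebraic multiplicity their repetition count


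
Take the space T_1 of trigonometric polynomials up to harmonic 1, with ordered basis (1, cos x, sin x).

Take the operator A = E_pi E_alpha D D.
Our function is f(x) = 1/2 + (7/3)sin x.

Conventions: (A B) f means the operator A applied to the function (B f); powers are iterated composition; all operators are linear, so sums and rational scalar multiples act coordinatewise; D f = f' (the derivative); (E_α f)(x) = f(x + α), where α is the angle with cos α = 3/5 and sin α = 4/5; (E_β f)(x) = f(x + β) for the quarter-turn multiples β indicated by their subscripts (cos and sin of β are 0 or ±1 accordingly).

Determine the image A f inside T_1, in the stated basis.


the result is g(x) = (28/15)cos x + (7/5)sin x

D f = (7/3)cos x
D D f = -(7/3)sin x
E_alpha (D D) f = -(28/15)cos x - (7/5)sin x
E_pi E_alpha (D D) f = (28/15)cos x + (7/5)sin x


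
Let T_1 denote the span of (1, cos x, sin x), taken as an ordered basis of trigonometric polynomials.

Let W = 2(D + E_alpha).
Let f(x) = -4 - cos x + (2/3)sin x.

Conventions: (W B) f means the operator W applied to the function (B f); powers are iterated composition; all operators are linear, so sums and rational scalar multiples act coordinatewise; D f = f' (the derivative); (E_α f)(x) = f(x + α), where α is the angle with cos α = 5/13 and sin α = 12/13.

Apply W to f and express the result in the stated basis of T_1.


D f = (2/3)cos x + sin x
E_alpha f = -4 + (3/13)cos x + (46/39)sin x
(D + E_alpha) f = -4 + (35/39)cos x + (85/39)sin x
(2(D + E_alpha)) f = -8 + (70/39)cos x + (170/39)sin x

the image equals g(x) = -8 + (70/39)cos x + (170/39)sin x


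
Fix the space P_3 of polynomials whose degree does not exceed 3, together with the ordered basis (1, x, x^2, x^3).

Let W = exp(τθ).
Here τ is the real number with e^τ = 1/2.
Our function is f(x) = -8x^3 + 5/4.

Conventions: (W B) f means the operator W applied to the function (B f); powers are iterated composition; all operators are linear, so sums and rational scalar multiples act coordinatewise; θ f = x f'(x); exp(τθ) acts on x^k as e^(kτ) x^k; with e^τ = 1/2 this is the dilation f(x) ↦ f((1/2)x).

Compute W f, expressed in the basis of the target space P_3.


the result is g(x) = -x^3 + 5/4

exp(τθ) x^k = e^(kτ) x^k; with e^τ = 1/2 this sends x^k to (1/2)^k x^k
x^3 ↦ 1/8 x^3
applying this coordinatewise to f: exp(τθ) f = -x^3 + 5/4


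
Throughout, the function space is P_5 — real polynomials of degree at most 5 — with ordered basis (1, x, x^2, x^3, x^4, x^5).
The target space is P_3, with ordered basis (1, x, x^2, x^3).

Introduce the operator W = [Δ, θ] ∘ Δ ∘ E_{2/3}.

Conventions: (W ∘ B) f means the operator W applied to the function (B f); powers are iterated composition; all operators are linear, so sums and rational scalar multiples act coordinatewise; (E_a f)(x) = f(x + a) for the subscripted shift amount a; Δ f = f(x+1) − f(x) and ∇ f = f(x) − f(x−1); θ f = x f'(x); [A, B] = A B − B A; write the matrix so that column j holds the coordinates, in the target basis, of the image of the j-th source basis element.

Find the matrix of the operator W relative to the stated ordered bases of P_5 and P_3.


image of 1: 0
image of x: 0
image of x^2: 2
image of x^3: 6x + 13
image of x^4: 12x^2 + 52x + 172/3
image of x^5: 20x^3 + 130x^2 + (860/3)x + 5785/27
each image's coordinates form column j of the matrix

the matrix is [[0, 0, 2, 13, 172/3, 5785/27]; [0, 0, 0, 6, 52, 860/3]; [0, 0, 0, 0, 12, 130]; [0, 0, 0, 0, 0, 20]] (rows listed top to bottom)


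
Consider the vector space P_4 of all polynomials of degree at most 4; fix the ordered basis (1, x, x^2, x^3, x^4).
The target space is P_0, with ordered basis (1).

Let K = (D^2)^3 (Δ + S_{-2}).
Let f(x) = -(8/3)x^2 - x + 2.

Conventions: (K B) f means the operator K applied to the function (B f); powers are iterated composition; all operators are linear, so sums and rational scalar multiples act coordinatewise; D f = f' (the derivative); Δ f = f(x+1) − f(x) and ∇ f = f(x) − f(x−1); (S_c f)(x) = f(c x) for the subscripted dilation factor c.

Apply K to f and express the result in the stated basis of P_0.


the image equals g(x) = 0

Δ f = -(16/3)x - 11/3
S_{-2} f = -(32/3)x^2 + 2x + 2
(Δ + S_{-2}) f = -(32/3)x^2 - (10/3)x - 5/3
D (Δ + S_{-2}) f = -(64/3)x - 10/3
D D (Δ + S_{-2}) f = -64/3
D D^2 (Δ + S_{-2}) f = 0
D D D^2 (Δ + S_{-2}) f = 0
D D^2 D^2 (Δ + S_{-2}) f = 0
D D D^2 D^2 (Δ + S_{-2}) f = 0


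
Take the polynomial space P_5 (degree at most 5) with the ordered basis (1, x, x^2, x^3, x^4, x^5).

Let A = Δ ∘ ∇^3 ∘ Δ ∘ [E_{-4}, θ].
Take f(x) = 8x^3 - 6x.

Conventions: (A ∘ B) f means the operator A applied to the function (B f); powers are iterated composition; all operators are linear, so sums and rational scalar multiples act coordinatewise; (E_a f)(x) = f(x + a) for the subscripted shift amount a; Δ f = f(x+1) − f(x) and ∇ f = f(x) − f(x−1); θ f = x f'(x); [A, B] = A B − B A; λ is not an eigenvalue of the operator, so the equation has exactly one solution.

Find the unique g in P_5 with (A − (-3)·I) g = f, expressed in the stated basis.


the image equals g(x) = (8/3)x^3 - 2x

write g with unknown coordinates in the stated basis and equate coefficients in (A − (-3)·I) g = f
solving from the highest basis element down gives g = (8/3)x^3 - 2x
check: A g = 0
so A g − (-3)·g = 8x^3 - 6x = f ✓


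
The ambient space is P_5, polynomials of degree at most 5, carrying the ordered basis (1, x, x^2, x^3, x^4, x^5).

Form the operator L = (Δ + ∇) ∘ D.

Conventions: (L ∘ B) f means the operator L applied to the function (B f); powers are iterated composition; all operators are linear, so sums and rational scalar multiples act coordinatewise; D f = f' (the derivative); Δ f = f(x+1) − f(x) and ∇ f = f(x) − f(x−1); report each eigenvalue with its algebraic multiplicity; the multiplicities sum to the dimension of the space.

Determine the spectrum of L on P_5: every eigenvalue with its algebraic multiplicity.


image of 1: 0
image of x: 0
image of x^2: 4
image of x^3: 12x
image of x^4: 24x^2 + 8
image of x^5: 40x^3 + 40x
the matrix is upper triangular; its diagonal is (0, 0, 0, 0, 0, 0)
for a triangular matrix the eigenvalues are the diagonal entries, with algebraic multiplicity their repetition count

λ = 0 (multiplicity 6)


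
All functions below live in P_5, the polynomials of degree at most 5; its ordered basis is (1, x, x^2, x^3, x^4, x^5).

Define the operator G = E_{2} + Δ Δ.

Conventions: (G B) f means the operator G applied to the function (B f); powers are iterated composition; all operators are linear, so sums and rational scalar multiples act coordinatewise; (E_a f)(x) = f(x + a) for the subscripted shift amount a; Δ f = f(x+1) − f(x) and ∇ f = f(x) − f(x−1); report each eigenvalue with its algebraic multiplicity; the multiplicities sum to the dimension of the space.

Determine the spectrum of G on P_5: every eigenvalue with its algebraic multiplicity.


λ = 1 (multiplicity 6)

image of 1: 1
image of x: x + 2
image of x^2: x^2 + 4x + 6
image of x^3: x^3 + 6x^2 + 18x + 14
image of x^4: x^4 + 8x^3 + 36x^2 + 56x + 30
image of x^5: x^5 + 10x^4 + 60x^3 + 140x^2 + 150x + 62
the matrix is upper triangular; its diagonal is (1, 1, 1, 1, 1, 1)
for a triangular matrix the eigenvalues are the diagonal entries, with algebraic multiplicity their repetition count


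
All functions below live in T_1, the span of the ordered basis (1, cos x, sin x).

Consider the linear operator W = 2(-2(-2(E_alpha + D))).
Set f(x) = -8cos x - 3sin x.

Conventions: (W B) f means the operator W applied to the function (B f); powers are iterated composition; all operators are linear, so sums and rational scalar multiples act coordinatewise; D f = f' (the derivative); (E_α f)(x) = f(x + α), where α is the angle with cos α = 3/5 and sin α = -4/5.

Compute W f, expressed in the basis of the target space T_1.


the image equals g(x) = -(216/5)cos x - (8/5)sin x

E_alpha f = -(12/5)cos x - (41/5)sin x
D f = -3cos x + 8sin x
(E_alpha + D) f = -(27/5)cos x - (1/5)sin x
(-2(E_alpha + D)) f = (54/5)cos x + (2/5)sin x
(-2(-2(E_alpha + D))) f = -(108/5)cos x - (4/5)sin x
(2(-2(-2(E_alpha + D)))) f = -(216/5)cos x - (8/5)sin x


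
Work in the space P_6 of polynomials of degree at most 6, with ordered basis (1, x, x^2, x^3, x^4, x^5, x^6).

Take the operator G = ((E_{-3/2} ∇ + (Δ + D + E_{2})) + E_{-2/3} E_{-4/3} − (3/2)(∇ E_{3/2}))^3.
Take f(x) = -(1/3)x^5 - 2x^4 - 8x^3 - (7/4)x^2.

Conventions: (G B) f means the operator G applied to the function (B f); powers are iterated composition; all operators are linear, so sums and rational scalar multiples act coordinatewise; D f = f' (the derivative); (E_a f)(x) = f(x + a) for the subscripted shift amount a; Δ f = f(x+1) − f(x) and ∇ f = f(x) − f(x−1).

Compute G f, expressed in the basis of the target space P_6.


∇ f = -(5/3)x^4 - (14/3)x^3 - (46/3)x^2 + (85/6)x - 55/12
E_{-3/2} ∇ f = -(5/3)x^4 + (16/3)x^3 - (101/6)x^2 + (307/6)x - 2545/48
Δ f = -(5/3)x^4 - (34/3)x^3 - (118/3)x^2 - (223/6)x - 145/12
D f = -(5/3)x^4 - 8x^3 - 24x^2 - (7/2)x
E_{2} f = -(1/3)x^5 - (16/3)x^4 - (112/3)x^3 - (1493/12)x^2 - (581/3)x - 341/3
(Δ + D + E_{2}) f = -(1/3)x^5 - (26/3)x^4 - (170/3)x^3 - (751/4)x^2 - (703/3)x - 503/4
(E_{-3/2} ∇ + (Δ + D + E_{2})) f = -(1/3)x^5 - (31/3)x^4 - (154/3)x^3 - (2455/12)x^2 - (1099/6)x - 8581/48
E_{-4/3} f = -(1/3)x^5 + (2/9)x^4 - (88/27)x^3 + (5449/324)x^2 - (5906/243)x + 7972/729
E_{-2/3} E_{-4/3} f = -(1/3)x^5 + (4/3)x^4 - (16/3)x^3 + (299/12)x^2 - (155/3)x + 107/3
E_{3/2} f = -(1/3)x^5 - (9/2)x^4 - (55/2)x^3 - 76x^2 - (1515/16)x - 1395/32
∇ E_{3/2} f = -(5/3)x^4 - (44/3)x^3 - (353/6)x^2 - (515/6)x - 2017/48
(-(3/2)(∇ E_{3/2})) f = (5/2)x^4 + 22x^3 + (353/4)x^2 + (515/4)x + 2017/32
((E_{-3/2} ∇ + (Δ + D + E_{2})) + E_{-2/3} E_{-4/3} − (3/2)(∇ E_{3/2})) f = -(2/3)x^5 - (13/2)x^4 - (104/3)x^3 - (1097/12)x^2 - (1273/12)x - 7687/96
∇ ((E_{-3/2} ∇ + (Δ + D + E_{2})) + E_{-2/3} E_{-4/3} − (3/2)(∇ E_{3/2})) f = -(10/3)x^4 - (58/3)x^3 - (215/3)x^2 - (203/2)x - 87/2
E_{-3/2} ∇ ((E_{-3/2} ∇ + (Δ + D + E_{2})) + E_{-2/3} E_{-4/3} − (3/2)(∇ E_{3/2})) f = -(10/3)x^4 + (2/3)x^3 - (89/3)x^2 + 28x - 33/8
Δ ((E_{-3/2} ∇ + (Δ + D + E_{2})) + E_{-2/3} E_{-4/3} − (3/2)(∇ E_{3/2})) f = -(10/3)x^4 - (98/3)x^3 - (449/3)x^2 - (1897/6)x - 718/3
D ((E_{-3/2} ∇ + (Δ + D + E_{2})) + E_{-2/3} E_{-4/3} − (3/2)(∇ E_{3/2})) f = -(10/3)x^4 - 26x^3 - 104x^2 - (1097/6)x - 1273/12
E_{2} ((E_{-3/2} ∇ + (Δ + D + E_{2})) + E_{-2/3} E_{-4/3} − (3/2)(∇ E_{3/2})) f = -(2/3)x^5 - (79/6)x^4 - (340/3)x^3 - (2035/4)x^2 - (13789/12)x - 101815/96
(Δ + D + E_{2}) ((E_{-3/2} ∇ + (Δ + D + E_{2})) + E_{-2/3} E_{-4/3} − (3/2)(∇ E_{3/2})) f = -(2/3)x^5 - (119/6)x^4 - 172x^3 - (9149/12)x^2 - (19777/12)x - 134975/96
(E_{-3/2} ∇ + (Δ + D + E_{2})) ((E_{-3/2} ∇ + (Δ + D + E_{2})) + E_{-2/3} E_{-4/3} − (3/2)(∇ E_{3/2})) f = -(2/3)x^5 - (139/6)x^4 - (514/3)x^3 - (9505/12)x^2 - (19441/12)x - 135371/96
E_{-4/3} ((E_{-3/2} ∇ + (Δ + D + E_{2})) + E_{-2/3} E_{-4/3} − (3/2)(∇ E_{3/2})) f = -(2/3)x^5 - (37/18)x^4 - (320/27)x^3 - (2035/324)x^2 + (3791/972)x - 856325/23328
E_{-2/3} E_{-4/3} ((E_{-3/2} ∇ + (Δ + D + E_{2})) + E_{-2/3} E_{-4/3} − (3/2)(∇ E_{3/2})) f = -(2/3)x^5 + (1/6)x^4 - (28/3)x^3 + (167/12)x^2 - (7/4)x - 1245/32
E_{3/2} ((E_{-3/2} ∇ + (Δ + D + E_{2})) + E_{-2/3} E_{-4/3} − (3/2)(∇ E_{3/2})) f = -(2/3)x^5 - (23/2)x^4 - (266/3)x^3 - (1073/3)x^2 - (17255/24)x - 28793/48
∇ E_{3/2} ((E_{-3/2} ∇ + (Δ + D + E_{2})) + E_{-2/3} E_{-4/3} − (3/2)(∇ E_{3/2})) f = -(10/3)x^4 - (118/3)x^3 - (611/3)x^2 - 492x - 3513/8
(-(3/2)(∇ E_{3/2})) ((E_{-3/2} ∇ + (Δ + D + E_{2})) + E_{-2/3} E_{-4/3} − (3/2)(∇ E_{3/2})) f = 5x^4 + 59x^3 + (611/2)x^2 + 738x + 10539/16
((E_{-3/2} ∇ + (Δ + D + E_{2})) + E_{-2/3} E_{-4/3} − (3/2)(∇ E_{3/2})) ((E_{-3/2} ∇ + (Δ + D + E_{2})) + E_{-2/3} E_{-4/3} − (3/2)(∇ E_{3/2})) f = -(4/3)x^5 - 18x^4 - (365/3)x^3 - (1418/3)x^2 - (5303/6)x - 2371/3
∇ ((E_{-3/2} ∇ + (Δ + D + E_{2})) + E_{-2/3} E_{-4/3} − (3/2)(∇ E_{3/2})) ((E_{-3/2} ∇ + (Δ + D + E_{2})) + E_{-2/3} E_{-4/3} − (3/2)(∇ E_{3/2})) f = -(20/3)x^4 - (176/3)x^3 - (811/3)x^2 - (1937/3)x - 3097/6
E_{-3/2} ∇ ((E_{-3/2} ∇ + (Δ + D + E_{2})) + E_{-2/3} E_{-4/3} − (3/2)(∇ E_{3/2})) ((E_{-3/2} ∇ + (Δ + D + E_{2})) + E_{-2/3} E_{-4/3} − (3/2)(∇ E_{3/2})) f = -(20/3)x^4 - (56/3)x^3 - (289/3)x^2 - (422/3)x + 25/3
Δ ((E_{-3/2} ∇ + (Δ + D + E_{2})) + E_{-2/3} E_{-4/3} − (3/2)(∇ E_{3/2})) ((E_{-3/2} ∇ + (Δ + D + E_{2})) + E_{-2/3} E_{-4/3} − (3/2)(∇ E_{3/2})) f = -(20/3)x^4 - (256/3)x^3 - (1459/3)x^2 - 1389x - 2995/2
D ((E_{-3/2} ∇ + (Δ + D + E_{2})) + E_{-2/3} E_{-4/3} − (3/2)(∇ E_{3/2})) ((E_{-3/2} ∇ + (Δ + D + E_{2})) + E_{-2/3} E_{-4/3} − (3/2)(∇ E_{3/2})) f = -(20/3)x^4 - 72x^3 - 365x^2 - (2836/3)x - 5303/6
E_{2} ((E_{-3/2} ∇ + (Δ + D + E_{2})) + E_{-2/3} E_{-4/3} − (3/2)(∇ E_{3/2})) ((E_{-3/2} ∇ + (Δ + D + E_{2})) + E_{-2/3} E_{-4/3} − (3/2)(∇ E_{3/2})) f = -(4/3)x^5 - (94/3)x^4 - 319x^3 - (5224/3)x^2 - (29503/6)x - 17258/3
(Δ + D + E_{2}) ((E_{-3/2} ∇ + (Δ + D + E_{2})) + E_{-2/3} E_{-4/3} − (3/2)(∇ E_{3/2})) ((E_{-3/2} ∇ + (Δ + D + E_{2})) + E_{-2/3} E_{-4/3} − (3/2)(∇ E_{3/2})) f = -(4/3)x^5 - (134/3)x^4 - (1429/3)x^3 - (7778/3)x^2 - (14503/2)x - 8134
(E_{-3/2} ∇ + (Δ + D + E_{2})) ((E_{-3/2} ∇ + (Δ + D + E_{2})) + E_{-2/3} E_{-4/3} − (3/2)(∇ E_{3/2})) ((E_{-3/2} ∇ + (Δ + D + E_{2})) + E_{-2/3} E_{-4/3} − (3/2)(∇ E_{3/2})) f = -(4/3)x^5 - (154/3)x^4 - 495x^3 - 2689x^2 - (44353/6)x - 24377/3
E_{-4/3} ((E_{-3/2} ∇ + (Δ + D + E_{2})) + E_{-2/3} E_{-4/3} − (3/2)(∇ E_{3/2})) ((E_{-3/2} ∇ + (Δ + D + E_{2})) + E_{-2/3} E_{-4/3} − (3/2)(∇ E_{3/2})) f = -(4/3)x^5 - (82/9)x^4 - (1333/27)x^3 - (11858/81)x^2 - (59623/486)x - 156779/729
E_{-2/3} E_{-4/3} ((E_{-3/2} ∇ + (Δ + D + E_{2})) + E_{-2/3} E_{-4/3} − (3/2)(∇ E_{3/2})) ((E_{-3/2} ∇ + (Δ + D + E_{2})) + E_{-2/3} E_{-4/3} − (3/2)(∇ E_{3/2})) f = -(4/3)x^5 - (14/3)x^4 - 31x^3 - 68x^2 + (97/6)x - 556/3
E_{3/2} ((E_{-3/2} ∇ + (Δ + D + E_{2})) + E_{-2/3} E_{-4/3} − (3/2)(∇ E_{3/2})) ((E_{-3/2} ∇ + (Δ + D + E_{2})) + E_{-2/3} E_{-4/3} − (3/2)(∇ E_{3/2})) f = -(4/3)x^5 - 28x^4 - (779/3)x^3 - (7849/6)x^2 - (20399/6)x - 88595/24
∇ E_{3/2} ((E_{-3/2} ∇ + (Δ + D + E_{2})) + E_{-2/3} E_{-4/3} − (3/2)(∇ E_{3/2})) ((E_{-3/2} ∇ + (Δ + D + E_{2})) + E_{-2/3} E_{-4/3} − (3/2)(∇ E_{3/2})) f = -(20/3)x^4 - (296/3)x^3 - (1873/3)x^2 - (5828/3)x - 6974/3
(-(3/2)(∇ E_{3/2})) ((E_{-3/2} ∇ + (Δ + D + E_{2})) + E_{-2/3} E_{-4/3} − (3/2)(∇ E_{3/2})) ((E_{-3/2} ∇ + (Δ + D + E_{2})) + E_{-2/3} E_{-4/3} − (3/2)(∇ E_{3/2})) f = 10x^4 + 148x^3 + (1873/2)x^2 + 2914x + 3487
((E_{-3/2} ∇ + (Δ + D + E_{2})) + E_{-2/3} E_{-4/3} − (3/2)(∇ E_{3/2})) ((E_{-3/2} ∇ + (Δ + D + E_{2})) + E_{-2/3} E_{-4/3} − (3/2)(∇ E_{3/2})) ((E_{-3/2} ∇ + (Δ + D + E_{2})) + E_{-2/3} E_{-4/3} − (3/2)(∇ E_{3/2})) f = -(8/3)x^5 - 46x^4 - 378x^3 - (3641/2)x^2 - 4462x - 4824

g(x) = -(8/3)x^5 - 46x^4 - 378x^3 - (3641/2)x^2 - 4462x - 4824


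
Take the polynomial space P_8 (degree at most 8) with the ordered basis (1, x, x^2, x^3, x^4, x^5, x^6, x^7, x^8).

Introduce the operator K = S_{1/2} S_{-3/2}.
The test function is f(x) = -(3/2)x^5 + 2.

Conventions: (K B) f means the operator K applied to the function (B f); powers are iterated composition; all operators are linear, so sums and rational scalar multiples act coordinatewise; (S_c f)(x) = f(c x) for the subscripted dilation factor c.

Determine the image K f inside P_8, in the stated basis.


the image equals g(x) = (729/2048)x^5 + 2

S_{-3/2} f = (729/64)x^5 + 2
S_{1/2} S_{-3/2} f = (729/2048)x^5 + 2


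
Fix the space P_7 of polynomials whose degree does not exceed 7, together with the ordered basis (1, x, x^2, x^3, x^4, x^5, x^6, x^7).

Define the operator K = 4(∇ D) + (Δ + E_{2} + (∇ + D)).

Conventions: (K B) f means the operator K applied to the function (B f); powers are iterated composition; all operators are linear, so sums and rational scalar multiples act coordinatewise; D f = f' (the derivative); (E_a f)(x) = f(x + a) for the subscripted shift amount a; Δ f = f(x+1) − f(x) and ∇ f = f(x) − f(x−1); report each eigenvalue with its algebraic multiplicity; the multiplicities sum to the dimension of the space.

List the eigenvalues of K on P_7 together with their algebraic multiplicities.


image of 1: 1
image of x: x + 5
image of x^2: x^2 + 10x + 12
image of x^3: x^3 + 15x^2 + 36x - 2
image of x^4: x^4 + 20x^3 + 72x^2 - 8x + 32
image of x^5: x^5 + 25x^4 + 120x^3 - 20x^2 + 160x + 14
image of x^6: x^6 + 30x^5 + 180x^4 - 40x^3 + 480x^2 + 84x + 88
image of x^7: x^7 + 35x^6 + 252x^5 - 70x^4 + 1120x^3 + 294x^2 + 616x + 102
the matrix is upper triangular; its diagonal is (1, 1, 1, 1, 1, 1, 1, 1)
for a triangular matrix the eigenvalues are the diagonal entries, with algebraic multiplicity their repetition count

λ = 1 (multiplicity 8)


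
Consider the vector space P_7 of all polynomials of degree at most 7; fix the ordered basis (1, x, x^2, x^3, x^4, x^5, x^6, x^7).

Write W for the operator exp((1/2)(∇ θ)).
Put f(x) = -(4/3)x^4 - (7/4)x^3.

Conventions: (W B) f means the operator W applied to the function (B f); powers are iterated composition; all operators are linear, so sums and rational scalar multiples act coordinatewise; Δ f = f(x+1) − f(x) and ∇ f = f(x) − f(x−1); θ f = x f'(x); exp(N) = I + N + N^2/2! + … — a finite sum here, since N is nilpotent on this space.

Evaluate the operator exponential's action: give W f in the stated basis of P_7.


order-1 term: -(32/3)x^3 + (65/8)x^2 - (67/24)x + 1/24
order-2 term: -24x^2 + (257/8)x - 1225/96
order-3 term: -16x + 641/48
order-4 term: -2
the series for exp((1/2)(∇ θ)) f terminates at order 4
exp((1/2)(∇ θ)) f = -(4/3)x^4 - (149/12)x^3 - (127/8)x^2 + (40/3)x - 131/96

g(x) = -(4/3)x^4 - (149/12)x^3 - (127/8)x^2 + (40/3)x - 131/96


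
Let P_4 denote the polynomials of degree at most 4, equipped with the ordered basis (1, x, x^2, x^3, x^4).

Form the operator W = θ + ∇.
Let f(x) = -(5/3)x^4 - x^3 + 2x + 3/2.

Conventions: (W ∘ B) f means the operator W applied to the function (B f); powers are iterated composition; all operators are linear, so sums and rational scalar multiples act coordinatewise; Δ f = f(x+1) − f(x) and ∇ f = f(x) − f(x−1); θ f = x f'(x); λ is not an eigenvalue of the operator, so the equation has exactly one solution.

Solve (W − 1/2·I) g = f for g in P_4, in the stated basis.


write g with unknown coordinates in the stated basis and equate coefficients in (W − 1/2·I) g = f
solving from the highest basis element down gives g = -(10/21)x^4 + (38/105)x^3 - (92/35)x^2 + (2152/105)x + 4717/105
check: W g = -(40/21)x^4 - (86/105)x^3 - (46/35)x^2 + (1286/105)x + 2516/105
so W g − 1/2·g = -(5/3)x^4 - x^3 + 2x + 3/2 = f ✓

the result is g(x) = -(10/21)x^4 + (38/105)x^3 - (92/35)x^2 + (2152/105)x + 4717/105


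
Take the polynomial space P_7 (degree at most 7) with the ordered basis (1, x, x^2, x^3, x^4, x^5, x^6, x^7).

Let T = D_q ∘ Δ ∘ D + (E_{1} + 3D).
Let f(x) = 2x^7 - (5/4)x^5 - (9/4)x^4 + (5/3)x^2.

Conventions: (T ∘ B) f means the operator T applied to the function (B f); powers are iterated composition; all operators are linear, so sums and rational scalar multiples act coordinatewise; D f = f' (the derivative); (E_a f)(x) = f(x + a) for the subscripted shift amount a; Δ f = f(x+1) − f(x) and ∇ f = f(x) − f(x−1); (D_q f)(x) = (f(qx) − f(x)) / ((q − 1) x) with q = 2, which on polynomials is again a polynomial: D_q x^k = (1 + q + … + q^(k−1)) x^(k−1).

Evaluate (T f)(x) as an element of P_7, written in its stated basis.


the result is g(x) = 2x^7 + 56x^6 + (163/4)x^5 + (10587/4)x^4 + (6343/2)x^3 + (5408/3)x^2 + (5383/12)x + 193/6

D f = 14x^6 - (25/4)x^4 - 9x^3 + (10/3)x
Δ D f = 84x^5 + 210x^4 + 255x^3 + (291/2)x^2 + 32x + 25/12
D_q Δ D f = 2604x^4 + 3150x^3 + 1785x^2 + (873/2)x + 32
E_{1} f = 2x^7 + 14x^6 + (163/4)x^5 + (123/2)x^4 + (97/2)x^3 + (53/3)x^2 + (25/12)x + 1/6
D f = 14x^6 - (25/4)x^4 - 9x^3 + (10/3)x
(3D) f = 42x^6 - (75/4)x^4 - 27x^3 + 10x
(E_{1} + 3D) f = 2x^7 + 56x^6 + (163/4)x^5 + (171/4)x^4 + (43/2)x^3 + (53/3)x^2 + (145/12)x + 1/6
(D_q ∘ Δ ∘ D + (E_{1} + 3D)) f = 2x^7 + 56x^6 + (163/4)x^5 + (10587/4)x^4 + (6343/2)x^3 + (5408/3)x^2 + (5383/12)x + 193/6


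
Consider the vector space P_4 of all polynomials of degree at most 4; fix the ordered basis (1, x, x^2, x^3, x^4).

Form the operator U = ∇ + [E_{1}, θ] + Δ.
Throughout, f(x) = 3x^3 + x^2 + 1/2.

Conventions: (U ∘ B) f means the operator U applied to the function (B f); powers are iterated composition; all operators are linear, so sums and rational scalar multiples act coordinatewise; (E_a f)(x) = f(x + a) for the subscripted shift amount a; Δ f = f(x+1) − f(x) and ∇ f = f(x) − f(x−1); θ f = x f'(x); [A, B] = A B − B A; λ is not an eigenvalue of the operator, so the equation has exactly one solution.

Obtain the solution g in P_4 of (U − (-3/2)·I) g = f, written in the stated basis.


write g with unknown coordinates in the stated basis and equate coefficients in (U − (-3/2)·I) g = f
solving from the highest basis element down gives g = 2x^3 - (34/3)x^2 + (112/3)x - 593/9
check: U g = 18x^2 - 56x + 298/3
so U g − (-3/2)·g = 3x^3 + x^2 + 1/2 = f ✓

the result is g(x) = 2x^3 - (34/3)x^2 + (112/3)x - 593/9


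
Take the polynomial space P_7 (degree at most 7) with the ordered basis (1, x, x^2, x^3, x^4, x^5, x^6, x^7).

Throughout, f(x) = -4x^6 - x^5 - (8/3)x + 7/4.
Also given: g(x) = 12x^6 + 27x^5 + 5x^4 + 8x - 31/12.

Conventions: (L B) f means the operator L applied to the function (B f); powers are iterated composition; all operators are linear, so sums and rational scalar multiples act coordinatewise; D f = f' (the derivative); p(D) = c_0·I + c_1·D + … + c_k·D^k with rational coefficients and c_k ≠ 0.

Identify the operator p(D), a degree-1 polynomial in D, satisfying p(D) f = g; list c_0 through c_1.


D^0 f = -4x^6 - x^5 - (8/3)x + 7/4
D^1 f = -24x^5 - 5x^4 - 8/3
matching coefficients of g against c_0 f + c_1 Df + … from the top degree down determines the c_i
solution: c_0 = -3, c_1 = -1

p(D) = -3·I − D, i.e. c_0 = -3, c_1 = -1


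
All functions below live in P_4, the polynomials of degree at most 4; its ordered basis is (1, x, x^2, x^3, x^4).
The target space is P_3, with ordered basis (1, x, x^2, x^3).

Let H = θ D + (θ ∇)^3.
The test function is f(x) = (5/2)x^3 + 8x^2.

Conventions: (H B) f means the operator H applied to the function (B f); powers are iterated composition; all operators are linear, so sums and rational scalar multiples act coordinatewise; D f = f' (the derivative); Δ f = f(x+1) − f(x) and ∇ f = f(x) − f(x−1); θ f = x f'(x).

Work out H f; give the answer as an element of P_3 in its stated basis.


g(x) = 15x^2 + 16x

D f = (15/2)x^2 + 16x
θ D f = 15x^2 + 16x
∇ f = (15/2)x^2 + (17/2)x - 11/2
θ ∇ f = 15x^2 + (17/2)x
∇ (θ ∇) f = 30x - 13/2
θ ∇ (θ ∇) f = 30x
∇ (θ ∇) (θ ∇) f = 30
θ ∇ (θ ∇) (θ ∇) f = 0
(θ D + (θ ∇)^3) f = 15x^2 + 16x


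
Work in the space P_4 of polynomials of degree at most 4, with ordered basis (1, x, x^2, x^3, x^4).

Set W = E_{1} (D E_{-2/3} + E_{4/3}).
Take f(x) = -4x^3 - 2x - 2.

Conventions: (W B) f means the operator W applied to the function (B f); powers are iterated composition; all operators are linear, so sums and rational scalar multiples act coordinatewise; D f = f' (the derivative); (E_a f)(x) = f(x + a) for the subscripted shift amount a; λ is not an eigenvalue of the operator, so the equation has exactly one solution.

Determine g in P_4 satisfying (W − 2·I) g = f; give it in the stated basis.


write g with unknown coordinates in the stated basis and equate coefficients in (W − 2·I) g = f
solving from the highest basis element down gives g = 4x^3 + 40x^2 + 342x + 38842/27
check: W g = 4x^3 + 80x^2 + 682x + 77630/27
so W g − 2·g = -4x^3 - 2x - 2 = f ✓

the result is g(x) = 4x^3 + 40x^2 + 342x + 38842/27


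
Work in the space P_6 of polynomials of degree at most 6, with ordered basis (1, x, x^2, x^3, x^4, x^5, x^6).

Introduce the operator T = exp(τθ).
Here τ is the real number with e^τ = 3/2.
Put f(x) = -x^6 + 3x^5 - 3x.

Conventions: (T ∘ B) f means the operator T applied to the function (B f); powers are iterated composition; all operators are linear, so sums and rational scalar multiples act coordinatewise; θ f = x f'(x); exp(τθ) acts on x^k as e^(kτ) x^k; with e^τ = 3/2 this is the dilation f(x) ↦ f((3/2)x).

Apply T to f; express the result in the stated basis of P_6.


exp(τθ) x^k = e^(kτ) x^k; with e^τ = 3/2 this sends x^k to (3/2)^k x^k
x ↦ 3/2 x
x^5 ↦ 243/32 x^5
x^6 ↦ 729/64 x^6
applying this coordinatewise to f: exp(τθ) f = -(729/64)x^6 + (729/32)x^5 - (9/2)x

the image equals g(x) = -(729/64)x^6 + (729/32)x^5 - (9/2)x


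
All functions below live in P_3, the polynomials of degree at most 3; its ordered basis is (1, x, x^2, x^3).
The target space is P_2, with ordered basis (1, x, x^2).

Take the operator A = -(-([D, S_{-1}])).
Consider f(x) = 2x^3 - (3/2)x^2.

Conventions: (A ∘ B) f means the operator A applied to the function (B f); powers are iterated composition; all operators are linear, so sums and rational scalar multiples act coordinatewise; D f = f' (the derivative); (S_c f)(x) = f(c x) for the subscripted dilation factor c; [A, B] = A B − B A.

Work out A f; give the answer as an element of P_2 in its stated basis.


the image equals g(x) = -12x^2 - 6x

S_{-1} f = -2x^3 - (3/2)x^2
D S_{-1} f = -6x^2 - 3x
D f = 6x^2 - 3x
S_{-1} D f = 6x^2 + 3x
[D, S_{-1}] f = -12x^2 - 6x
(-([D, S_{-1}])) f = 12x^2 + 6x
(-(-([D, S_{-1}]))) f = -12x^2 - 6x


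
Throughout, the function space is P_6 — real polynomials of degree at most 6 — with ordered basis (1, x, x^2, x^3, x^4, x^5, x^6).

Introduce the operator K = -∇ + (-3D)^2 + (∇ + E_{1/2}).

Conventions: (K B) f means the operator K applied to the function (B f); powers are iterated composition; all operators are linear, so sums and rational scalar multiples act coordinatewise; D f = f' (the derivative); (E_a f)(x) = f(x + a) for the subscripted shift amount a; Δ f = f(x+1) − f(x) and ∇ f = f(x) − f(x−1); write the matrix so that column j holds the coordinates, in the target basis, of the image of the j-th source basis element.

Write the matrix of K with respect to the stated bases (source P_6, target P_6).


the matrix is [[1, 1/2, 73/4, 1/8, 1/16, 1/32, 1/64]; [0, 1, 1, 219/4, 1/2, 5/16, 3/16]; [0, 0, 1, 3/2, 219/2, 5/4, 15/16]; [0, 0, 0, 1, 2, 365/2, 5/2]; [0, 0, 0, 0, 1, 5/2, 1095/4]; [0, 0, 0, 0, 0, 1, 3]; [0, 0, 0, 0, 0, 0, 1]] (rows listed top to bottom)

image of 1: 1
image of x: x + 1/2
image of x^2: x^2 + x + 73/4
image of x^3: x^3 + (3/2)x^2 + (219/4)x + 1/8
image of x^4: x^4 + 2x^3 + (219/2)x^2 + (1/2)x + 1/16
image of x^5: x^5 + (5/2)x^4 + (365/2)x^3 + (5/4)x^2 + (5/16)x + 1/32
image of x^6: x^6 + 3x^5 + (1095/4)x^4 + (5/2)x^3 + (15/16)x^2 + (3/16)x + 1/64
each image's coordinates form column j of the matrix


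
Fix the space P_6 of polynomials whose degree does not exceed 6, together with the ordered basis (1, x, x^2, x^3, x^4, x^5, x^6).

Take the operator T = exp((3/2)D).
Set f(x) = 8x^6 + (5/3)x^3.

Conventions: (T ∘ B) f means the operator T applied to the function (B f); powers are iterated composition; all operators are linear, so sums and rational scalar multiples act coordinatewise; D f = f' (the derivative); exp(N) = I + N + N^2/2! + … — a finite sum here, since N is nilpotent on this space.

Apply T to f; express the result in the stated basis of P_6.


order-1 term: 72x^5 + (15/2)x^2
order-2 term: 270x^4 + (45/4)x
order-3 term: 540x^3 + 45/8
order-4 term: (1215/2)x^2
order-5 term: (729/2)x
order-6 term: 729/8
the series for exp((3/2)D) f terminates at order 6
exp((3/2)D) f = 8x^6 + 72x^5 + 270x^4 + (1625/3)x^3 + 615x^2 + (1503/4)x + 387/4

the image equals g(x) = 8x^6 + 72x^5 + 270x^4 + (1625/3)x^3 + 615x^2 + (1503/4)x + 387/4


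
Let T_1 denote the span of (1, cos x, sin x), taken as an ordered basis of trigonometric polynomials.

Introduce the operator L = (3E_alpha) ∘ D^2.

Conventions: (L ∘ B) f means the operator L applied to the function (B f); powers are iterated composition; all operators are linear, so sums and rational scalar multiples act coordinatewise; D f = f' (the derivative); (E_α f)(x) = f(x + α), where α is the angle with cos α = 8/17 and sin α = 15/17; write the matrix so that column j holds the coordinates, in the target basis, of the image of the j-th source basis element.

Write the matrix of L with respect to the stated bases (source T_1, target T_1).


image of 1: 0
image of cos x: -(24/17)cos x + (45/17)sin x
image of sin x: -(45/17)cos x - (24/17)sin x
each image's coordinates form column j of the matrix

the matrix is [[0, 0, 0]; [0, -24/17, -45/17]; [0, 45/17, -24/17]] (rows listed top to bottom)


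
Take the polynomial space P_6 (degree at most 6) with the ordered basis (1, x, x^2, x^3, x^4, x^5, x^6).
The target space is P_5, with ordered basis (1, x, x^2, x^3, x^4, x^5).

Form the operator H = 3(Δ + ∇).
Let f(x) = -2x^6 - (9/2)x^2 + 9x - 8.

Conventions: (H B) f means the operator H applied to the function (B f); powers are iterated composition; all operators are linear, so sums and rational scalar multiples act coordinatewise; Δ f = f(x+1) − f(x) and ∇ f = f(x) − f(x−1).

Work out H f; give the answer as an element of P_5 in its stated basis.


the result is g(x) = -72x^5 - 240x^3 - 126x + 54

Δ f = -12x^5 - 30x^4 - 40x^3 - 30x^2 - 21x + 5/2
∇ f = -12x^5 + 30x^4 - 40x^3 + 30x^2 - 21x + 31/2
(Δ + ∇) f = -24x^5 - 80x^3 - 42x + 18
(3(Δ + ∇)) f = -72x^5 - 240x^3 - 126x + 54
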